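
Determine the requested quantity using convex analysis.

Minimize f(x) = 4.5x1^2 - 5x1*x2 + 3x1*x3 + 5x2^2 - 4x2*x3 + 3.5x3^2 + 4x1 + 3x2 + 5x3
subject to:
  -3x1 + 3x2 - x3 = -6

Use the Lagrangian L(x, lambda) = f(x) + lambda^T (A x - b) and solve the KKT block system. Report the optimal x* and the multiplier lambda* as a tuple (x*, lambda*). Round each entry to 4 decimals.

Form the Lagrangian:
  L(x, lambda) = (1/2) x^T Q x + c^T x + lambda^T (A x - b)
Stationarity (grad_x L = 0): Q x + c + A^T lambda = 0.
Primal feasibility: A x = b.

This gives the KKT block system:
  [ Q   A^T ] [ x     ]   [-c ]
  [ A    0  ] [ lambda ] = [ b ]

Solving the linear system:
  x*      = (0.4371, -2.0297, -1.4005)
  lambda* = (4.627)
  f(x*)   = 8.2094

x* = (0.4371, -2.0297, -1.4005), lambda* = (4.627)


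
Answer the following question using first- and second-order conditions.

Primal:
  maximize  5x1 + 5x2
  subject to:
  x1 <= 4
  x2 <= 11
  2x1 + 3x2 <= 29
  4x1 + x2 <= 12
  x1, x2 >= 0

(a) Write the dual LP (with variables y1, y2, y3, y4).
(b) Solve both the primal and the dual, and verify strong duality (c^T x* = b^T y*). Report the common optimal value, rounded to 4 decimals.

The standard primal-dual pair for 'max c^T x s.t. A x <= b, x >= 0' is:
  Dual:  min b^T y  s.t.  A^T y >= c,  y >= 0.

So the dual LP is:
  minimize  4y1 + 11y2 + 29y3 + 12y4
  subject to:
    y1 + 2y3 + 4y4 >= 5
    y2 + 3y3 + y4 >= 5
    y1, y2, y3, y4 >= 0

Solving the primal: x* = (0.7, 9.2).
  primal value c^T x* = 49.5.
Solving the dual: y* = (0, 0, 1.5, 0.5).
  dual value b^T y* = 49.5.
Strong duality: c^T x* = b^T y*. Confirmed.

49.5


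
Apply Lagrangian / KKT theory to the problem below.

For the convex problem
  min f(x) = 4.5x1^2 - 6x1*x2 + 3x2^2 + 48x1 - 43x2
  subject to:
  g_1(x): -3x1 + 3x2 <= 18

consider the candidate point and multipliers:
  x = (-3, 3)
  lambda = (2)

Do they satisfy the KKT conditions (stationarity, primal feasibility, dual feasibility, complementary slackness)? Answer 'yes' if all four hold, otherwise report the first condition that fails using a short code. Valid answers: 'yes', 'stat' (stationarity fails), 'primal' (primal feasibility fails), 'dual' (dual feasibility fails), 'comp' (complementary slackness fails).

Gradient of f: grad f(x) = Q x + c = (3, -7)
Constraint values g_i(x) = a_i^T x - b_i:
  g_1((-3, 3)) = 0
Stationarity residual: grad f(x) + sum_i lambda_i a_i = (-3, -1)
  -> stationarity FAILS
Primal feasibility (all g_i <= 0): OK
Dual feasibility (all lambda_i >= 0): OK
Complementary slackness (lambda_i * g_i(x) = 0 for all i): OK

Verdict: the first failing condition is stationarity -> stat.

stat


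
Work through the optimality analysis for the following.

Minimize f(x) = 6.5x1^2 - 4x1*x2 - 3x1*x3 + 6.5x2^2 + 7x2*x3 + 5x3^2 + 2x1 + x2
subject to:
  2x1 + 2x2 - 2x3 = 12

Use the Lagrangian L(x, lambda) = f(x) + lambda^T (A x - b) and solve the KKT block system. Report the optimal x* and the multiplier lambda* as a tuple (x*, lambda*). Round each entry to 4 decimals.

Form the Lagrangian:
  L(x, lambda) = (1/2) x^T Q x + c^T x + lambda^T (A x - b)
Stationarity (grad_x L = 0): Q x + c + A^T lambda = 0.
Primal feasibility: A x = b.

This gives the KKT block system:
  [ Q   A^T ] [ x     ]   [-c ]
  [ A    0  ] [ lambda ] = [ b ]

Solving the linear system:
  x*      = (0.8885, 2.4896, -2.6219)
  lambda* = (-5.7287)
  f(x*)   = 36.5057

x* = (0.8885, 2.4896, -2.6219), lambda* = (-5.7287)


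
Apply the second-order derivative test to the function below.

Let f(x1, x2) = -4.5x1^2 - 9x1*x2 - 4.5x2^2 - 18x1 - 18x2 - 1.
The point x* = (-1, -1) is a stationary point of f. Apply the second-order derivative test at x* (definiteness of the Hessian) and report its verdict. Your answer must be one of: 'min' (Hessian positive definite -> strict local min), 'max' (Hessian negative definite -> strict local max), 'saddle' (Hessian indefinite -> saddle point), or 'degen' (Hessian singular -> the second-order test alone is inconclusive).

Compute the Hessian H = grad^2 f:
  H = [[-9, -9], [-9, -9]]
Verify stationarity: grad f(x*) = H x* + g = (0, 0).
Eigenvalues of H: -18, 0.
H has a zero eigenvalue (singular; negative semidefinite but not definite), so H is neither positive definite, negative definite, nor indefinite. The second-order test alone is inconclusive -> degen.
(Indeed, f is constant along the null direction of H through x*, so x* is not a strict local extremum.)

degen


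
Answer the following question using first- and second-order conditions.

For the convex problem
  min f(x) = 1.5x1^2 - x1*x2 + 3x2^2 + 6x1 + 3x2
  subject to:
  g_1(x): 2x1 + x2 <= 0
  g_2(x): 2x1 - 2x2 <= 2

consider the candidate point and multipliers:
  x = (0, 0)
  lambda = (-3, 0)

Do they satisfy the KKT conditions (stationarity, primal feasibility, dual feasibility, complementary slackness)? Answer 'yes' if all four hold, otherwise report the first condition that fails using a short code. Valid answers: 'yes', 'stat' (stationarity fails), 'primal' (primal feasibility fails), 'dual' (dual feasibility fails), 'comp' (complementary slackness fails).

Gradient of f: grad f(x) = Q x + c = (6, 3)
Constraint values g_i(x) = a_i^T x - b_i:
  g_1((0, 0)) = 0
  g_2((0, 0)) = -2
Stationarity residual: grad f(x) + sum_i lambda_i a_i = (0, 0)
  -> stationarity OK
Primal feasibility (all g_i <= 0): OK
Dual feasibility (all lambda_i >= 0): FAILS
Complementary slackness (lambda_i * g_i(x) = 0 for all i): OK

Verdict: the first failing condition is dual_feasibility -> dual.

dual


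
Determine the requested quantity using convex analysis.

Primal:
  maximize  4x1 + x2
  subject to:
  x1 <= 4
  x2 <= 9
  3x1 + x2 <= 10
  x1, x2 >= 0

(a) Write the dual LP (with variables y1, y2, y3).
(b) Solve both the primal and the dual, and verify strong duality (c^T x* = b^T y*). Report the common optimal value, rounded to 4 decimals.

The standard primal-dual pair for 'max c^T x s.t. A x <= b, x >= 0' is:
  Dual:  min b^T y  s.t.  A^T y >= c,  y >= 0.

So the dual LP is:
  minimize  4y1 + 9y2 + 10y3
  subject to:
    y1 + 3y3 >= 4
    y2 + y3 >= 1
    y1, y2, y3 >= 0

Solving the primal: x* = (3.3333, 0).
  primal value c^T x* = 13.3333.
Solving the dual: y* = (0, 0, 1.3333).
  dual value b^T y* = 13.3333.
Strong duality: c^T x* = b^T y*. Confirmed.

13.3333


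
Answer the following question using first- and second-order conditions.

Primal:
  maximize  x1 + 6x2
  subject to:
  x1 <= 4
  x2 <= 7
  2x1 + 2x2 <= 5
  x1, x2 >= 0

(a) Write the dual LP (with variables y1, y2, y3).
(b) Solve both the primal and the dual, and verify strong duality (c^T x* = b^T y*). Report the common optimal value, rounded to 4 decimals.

The standard primal-dual pair for 'max c^T x s.t. A x <= b, x >= 0' is:
  Dual:  min b^T y  s.t.  A^T y >= c,  y >= 0.

So the dual LP is:
  minimize  4y1 + 7y2 + 5y3
  subject to:
    y1 + 2y3 >= 1
    y2 + 2y3 >= 6
    y1, y2, y3 >= 0

Solving the primal: x* = (0, 2.5).
  primal value c^T x* = 15.
Solving the dual: y* = (0, 0, 3).
  dual value b^T y* = 15.
Strong duality: c^T x* = b^T y*. Confirmed.

15


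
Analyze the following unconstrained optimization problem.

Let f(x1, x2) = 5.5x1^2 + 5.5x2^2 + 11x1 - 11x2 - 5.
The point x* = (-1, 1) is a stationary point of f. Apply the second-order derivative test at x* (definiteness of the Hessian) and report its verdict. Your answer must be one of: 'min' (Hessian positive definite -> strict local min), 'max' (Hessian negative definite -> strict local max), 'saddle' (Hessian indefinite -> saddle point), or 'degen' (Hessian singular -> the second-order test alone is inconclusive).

Compute the Hessian H = grad^2 f:
  H = [[11, 0], [0, 11]]
Verify stationarity: grad f(x*) = H x* + g = (0, 0).
Eigenvalues of H: 11, 11.
Both eigenvalues > 0, so H is positive definite -> x* is a strict local min.

min


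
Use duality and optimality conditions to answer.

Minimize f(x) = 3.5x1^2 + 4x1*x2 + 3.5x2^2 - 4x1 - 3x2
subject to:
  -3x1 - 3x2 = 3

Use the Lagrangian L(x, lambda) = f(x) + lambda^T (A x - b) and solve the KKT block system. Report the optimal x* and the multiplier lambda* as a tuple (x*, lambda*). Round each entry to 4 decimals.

Form the Lagrangian:
  L(x, lambda) = (1/2) x^T Q x + c^T x + lambda^T (A x - b)
Stationarity (grad_x L = 0): Q x + c + A^T lambda = 0.
Primal feasibility: A x = b.

This gives the KKT block system:
  [ Q   A^T ] [ x     ]   [-c ]
  [ A    0  ] [ lambda ] = [ b ]

Solving the linear system:
  x*      = (-0.3333, -0.6667)
  lambda* = (-3)
  f(x*)   = 6.1667

x* = (-0.3333, -0.6667), lambda* = (-3)


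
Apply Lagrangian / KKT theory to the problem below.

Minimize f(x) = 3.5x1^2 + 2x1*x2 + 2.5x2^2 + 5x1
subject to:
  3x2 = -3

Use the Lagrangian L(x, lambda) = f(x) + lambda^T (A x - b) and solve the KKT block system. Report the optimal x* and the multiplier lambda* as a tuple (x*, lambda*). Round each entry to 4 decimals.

Form the Lagrangian:
  L(x, lambda) = (1/2) x^T Q x + c^T x + lambda^T (A x - b)
Stationarity (grad_x L = 0): Q x + c + A^T lambda = 0.
Primal feasibility: A x = b.

This gives the KKT block system:
  [ Q   A^T ] [ x     ]   [-c ]
  [ A    0  ] [ lambda ] = [ b ]

Solving the linear system:
  x*      = (-0.4286, -1)
  lambda* = (1.9524)
  f(x*)   = 1.8571

x* = (-0.4286, -1), lambda* = (1.9524)


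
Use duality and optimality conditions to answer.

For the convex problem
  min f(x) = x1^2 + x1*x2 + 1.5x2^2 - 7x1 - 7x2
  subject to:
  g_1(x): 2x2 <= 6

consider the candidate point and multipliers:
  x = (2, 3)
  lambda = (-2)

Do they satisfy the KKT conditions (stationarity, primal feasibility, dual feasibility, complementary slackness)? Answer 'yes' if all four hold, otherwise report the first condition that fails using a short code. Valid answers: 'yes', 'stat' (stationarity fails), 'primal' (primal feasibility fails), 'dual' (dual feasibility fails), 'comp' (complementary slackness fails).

Gradient of f: grad f(x) = Q x + c = (0, 4)
Constraint values g_i(x) = a_i^T x - b_i:
  g_1((2, 3)) = 0
Stationarity residual: grad f(x) + sum_i lambda_i a_i = (0, 0)
  -> stationarity OK
Primal feasibility (all g_i <= 0): OK
Dual feasibility (all lambda_i >= 0): FAILS
Complementary slackness (lambda_i * g_i(x) = 0 for all i): OK

Verdict: the first failing condition is dual_feasibility -> dual.

dual


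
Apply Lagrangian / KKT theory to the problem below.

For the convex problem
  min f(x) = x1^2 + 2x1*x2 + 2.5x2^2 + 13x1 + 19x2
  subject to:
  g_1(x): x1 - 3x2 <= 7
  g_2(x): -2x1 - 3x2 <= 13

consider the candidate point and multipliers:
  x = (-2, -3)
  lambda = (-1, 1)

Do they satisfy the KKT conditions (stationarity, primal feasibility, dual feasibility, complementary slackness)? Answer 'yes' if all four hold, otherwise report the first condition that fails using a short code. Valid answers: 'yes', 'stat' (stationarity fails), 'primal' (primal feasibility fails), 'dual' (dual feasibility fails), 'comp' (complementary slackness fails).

Gradient of f: grad f(x) = Q x + c = (3, 0)
Constraint values g_i(x) = a_i^T x - b_i:
  g_1((-2, -3)) = 0
  g_2((-2, -3)) = 0
Stationarity residual: grad f(x) + sum_i lambda_i a_i = (0, 0)
  -> stationarity OK
Primal feasibility (all g_i <= 0): OK
Dual feasibility (all lambda_i >= 0): FAILS
Complementary slackness (lambda_i * g_i(x) = 0 for all i): OK

Verdict: the first failing condition is dual_feasibility -> dual.

dual


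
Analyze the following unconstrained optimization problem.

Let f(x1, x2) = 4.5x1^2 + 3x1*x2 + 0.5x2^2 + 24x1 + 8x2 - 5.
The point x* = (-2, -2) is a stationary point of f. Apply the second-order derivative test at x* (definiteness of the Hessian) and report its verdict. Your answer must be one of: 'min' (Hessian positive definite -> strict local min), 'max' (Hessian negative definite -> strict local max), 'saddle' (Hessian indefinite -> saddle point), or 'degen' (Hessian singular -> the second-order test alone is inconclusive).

Compute the Hessian H = grad^2 f:
  H = [[9, 3], [3, 1]]
Verify stationarity: grad f(x*) = H x* + g = (0, 0).
Eigenvalues of H: 0, 10.
H has a zero eigenvalue (singular; positive semidefinite but not definite), so H is neither positive definite, negative definite, nor indefinite. The second-order test alone is inconclusive -> degen.
(Indeed, f is constant along the null direction of H through x*, so x* is not a strict local extremum.)

degen


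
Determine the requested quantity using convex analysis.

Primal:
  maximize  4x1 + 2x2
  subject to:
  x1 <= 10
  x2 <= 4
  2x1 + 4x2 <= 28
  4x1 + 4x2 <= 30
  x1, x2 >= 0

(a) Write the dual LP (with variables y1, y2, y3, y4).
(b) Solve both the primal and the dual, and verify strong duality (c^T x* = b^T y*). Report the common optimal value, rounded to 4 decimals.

The standard primal-dual pair for 'max c^T x s.t. A x <= b, x >= 0' is:
  Dual:  min b^T y  s.t.  A^T y >= c,  y >= 0.

So the dual LP is:
  minimize  10y1 + 4y2 + 28y3 + 30y4
  subject to:
    y1 + 2y3 + 4y4 >= 4
    y2 + 4y3 + 4y4 >= 2
    y1, y2, y3, y4 >= 0

Solving the primal: x* = (7.5, 0).
  primal value c^T x* = 30.
Solving the dual: y* = (0, 0, 0, 1).
  dual value b^T y* = 30.
Strong duality: c^T x* = b^T y*. Confirmed.

30


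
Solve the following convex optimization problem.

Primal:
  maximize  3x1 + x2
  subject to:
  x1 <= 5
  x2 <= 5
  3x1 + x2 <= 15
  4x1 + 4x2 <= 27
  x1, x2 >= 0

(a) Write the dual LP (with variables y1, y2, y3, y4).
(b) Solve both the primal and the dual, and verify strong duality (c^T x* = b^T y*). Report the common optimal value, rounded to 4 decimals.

The standard primal-dual pair for 'max c^T x s.t. A x <= b, x >= 0' is:
  Dual:  min b^T y  s.t.  A^T y >= c,  y >= 0.

So the dual LP is:
  minimize  5y1 + 5y2 + 15y3 + 27y4
  subject to:
    y1 + 3y3 + 4y4 >= 3
    y2 + y3 + 4y4 >= 1
    y1, y2, y3, y4 >= 0

Solving the primal: x* = (4.125, 2.625).
  primal value c^T x* = 15.
Solving the dual: y* = (0, 0, 1, 0).
  dual value b^T y* = 15.
Strong duality: c^T x* = b^T y*. Confirmed.

15


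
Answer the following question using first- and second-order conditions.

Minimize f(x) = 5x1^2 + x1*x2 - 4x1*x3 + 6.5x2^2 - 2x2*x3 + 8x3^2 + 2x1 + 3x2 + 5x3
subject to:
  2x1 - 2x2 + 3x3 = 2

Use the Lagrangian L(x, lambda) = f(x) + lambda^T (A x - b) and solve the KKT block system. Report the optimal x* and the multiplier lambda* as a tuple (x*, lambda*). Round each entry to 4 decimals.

Form the Lagrangian:
  L(x, lambda) = (1/2) x^T Q x + c^T x + lambda^T (A x - b)
Stationarity (grad_x L = 0): Q x + c + A^T lambda = 0.
Primal feasibility: A x = b.

This gives the KKT block system:
  [ Q   A^T ] [ x     ]   [-c ]
  [ A    0  ] [ lambda ] = [ b ]

Solving the linear system:
  x*      = (0.3084, -0.5626, 0.086)
  lambda* = (-2.0889)
  f(x*)   = 1.7683

x* = (0.3084, -0.5626, 0.086), lambda* = (-2.0889)


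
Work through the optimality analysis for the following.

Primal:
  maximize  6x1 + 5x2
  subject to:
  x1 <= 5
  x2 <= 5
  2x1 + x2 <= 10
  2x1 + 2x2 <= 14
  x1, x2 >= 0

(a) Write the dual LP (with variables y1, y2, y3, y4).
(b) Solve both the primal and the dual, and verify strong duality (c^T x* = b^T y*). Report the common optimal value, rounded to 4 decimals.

The standard primal-dual pair for 'max c^T x s.t. A x <= b, x >= 0' is:
  Dual:  min b^T y  s.t.  A^T y >= c,  y >= 0.

So the dual LP is:
  minimize  5y1 + 5y2 + 10y3 + 14y4
  subject to:
    y1 + 2y3 + 2y4 >= 6
    y2 + y3 + 2y4 >= 5
    y1, y2, y3, y4 >= 0

Solving the primal: x* = (3, 4).
  primal value c^T x* = 38.
Solving the dual: y* = (0, 0, 1, 2).
  dual value b^T y* = 38.
Strong duality: c^T x* = b^T y*. Confirmed.

38


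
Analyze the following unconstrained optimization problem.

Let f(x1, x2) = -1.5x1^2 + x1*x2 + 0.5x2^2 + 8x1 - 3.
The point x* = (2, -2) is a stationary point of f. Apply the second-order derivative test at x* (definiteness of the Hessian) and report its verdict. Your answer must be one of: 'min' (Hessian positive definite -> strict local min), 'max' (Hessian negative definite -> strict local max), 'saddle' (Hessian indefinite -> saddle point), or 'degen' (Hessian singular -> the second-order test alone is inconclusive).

Compute the Hessian H = grad^2 f:
  H = [[-3, 1], [1, 1]]
Verify stationarity: grad f(x*) = H x* + g = (0, 0).
Eigenvalues of H: -3.2361, 1.2361.
Eigenvalues have mixed signs, so H is indefinite -> x* is a saddle point.

saddle


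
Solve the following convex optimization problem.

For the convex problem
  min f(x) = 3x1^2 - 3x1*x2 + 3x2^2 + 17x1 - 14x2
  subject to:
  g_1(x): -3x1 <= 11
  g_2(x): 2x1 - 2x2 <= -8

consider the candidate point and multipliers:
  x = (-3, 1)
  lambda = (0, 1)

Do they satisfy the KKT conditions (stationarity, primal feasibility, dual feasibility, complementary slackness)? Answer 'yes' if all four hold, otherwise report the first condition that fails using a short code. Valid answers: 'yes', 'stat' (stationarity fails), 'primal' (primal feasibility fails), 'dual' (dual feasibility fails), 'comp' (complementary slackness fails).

Gradient of f: grad f(x) = Q x + c = (-4, 1)
Constraint values g_i(x) = a_i^T x - b_i:
  g_1((-3, 1)) = -2
  g_2((-3, 1)) = 0
Stationarity residual: grad f(x) + sum_i lambda_i a_i = (-2, -1)
  -> stationarity FAILS
Primal feasibility (all g_i <= 0): OK
Dual feasibility (all lambda_i >= 0): OK
Complementary slackness (lambda_i * g_i(x) = 0 for all i): OK

Verdict: the first failing condition is stationarity -> stat.

stat


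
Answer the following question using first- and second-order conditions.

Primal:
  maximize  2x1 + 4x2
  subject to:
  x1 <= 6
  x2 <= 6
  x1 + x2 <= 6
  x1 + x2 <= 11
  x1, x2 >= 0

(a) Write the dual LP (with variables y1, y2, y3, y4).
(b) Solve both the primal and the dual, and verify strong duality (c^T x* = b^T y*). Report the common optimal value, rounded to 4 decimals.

The standard primal-dual pair for 'max c^T x s.t. A x <= b, x >= 0' is:
  Dual:  min b^T y  s.t.  A^T y >= c,  y >= 0.

So the dual LP is:
  minimize  6y1 + 6y2 + 6y3 + 11y4
  subject to:
    y1 + y3 + y4 >= 2
    y2 + y3 + y4 >= 4
    y1, y2, y3, y4 >= 0

Solving the primal: x* = (0, 6).
  primal value c^T x* = 24.
Solving the dual: y* = (0, 0, 4, 0).
  dual value b^T y* = 24.
Strong duality: c^T x* = b^T y*. Confirmed.

24


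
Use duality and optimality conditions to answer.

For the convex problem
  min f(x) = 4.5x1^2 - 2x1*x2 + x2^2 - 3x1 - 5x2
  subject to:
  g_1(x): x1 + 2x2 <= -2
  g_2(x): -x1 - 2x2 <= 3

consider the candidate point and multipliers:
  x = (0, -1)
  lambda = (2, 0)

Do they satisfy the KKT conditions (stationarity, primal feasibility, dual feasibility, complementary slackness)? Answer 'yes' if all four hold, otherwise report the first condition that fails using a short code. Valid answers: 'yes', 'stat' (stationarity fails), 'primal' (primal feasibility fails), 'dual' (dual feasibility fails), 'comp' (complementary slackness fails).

Gradient of f: grad f(x) = Q x + c = (-1, -7)
Constraint values g_i(x) = a_i^T x - b_i:
  g_1((0, -1)) = 0
  g_2((0, -1)) = -1
Stationarity residual: grad f(x) + sum_i lambda_i a_i = (1, -3)
  -> stationarity FAILS
Primal feasibility (all g_i <= 0): OK
Dual feasibility (all lambda_i >= 0): OK
Complementary slackness (lambda_i * g_i(x) = 0 for all i): OK

Verdict: the first failing condition is stationarity -> stat.

stat


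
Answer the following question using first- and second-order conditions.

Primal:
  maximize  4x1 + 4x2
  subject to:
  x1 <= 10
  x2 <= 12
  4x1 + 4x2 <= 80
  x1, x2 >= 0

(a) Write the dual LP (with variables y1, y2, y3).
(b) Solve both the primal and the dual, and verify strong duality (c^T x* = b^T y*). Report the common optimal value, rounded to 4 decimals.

The standard primal-dual pair for 'max c^T x s.t. A x <= b, x >= 0' is:
  Dual:  min b^T y  s.t.  A^T y >= c,  y >= 0.

So the dual LP is:
  minimize  10y1 + 12y2 + 80y3
  subject to:
    y1 + 4y3 >= 4
    y2 + 4y3 >= 4
    y1, y2, y3 >= 0

Solving the primal: x* = (8, 12).
  primal value c^T x* = 80.
Solving the dual: y* = (0, 0, 1).
  dual value b^T y* = 80.
Strong duality: c^T x* = b^T y*. Confirmed.

80


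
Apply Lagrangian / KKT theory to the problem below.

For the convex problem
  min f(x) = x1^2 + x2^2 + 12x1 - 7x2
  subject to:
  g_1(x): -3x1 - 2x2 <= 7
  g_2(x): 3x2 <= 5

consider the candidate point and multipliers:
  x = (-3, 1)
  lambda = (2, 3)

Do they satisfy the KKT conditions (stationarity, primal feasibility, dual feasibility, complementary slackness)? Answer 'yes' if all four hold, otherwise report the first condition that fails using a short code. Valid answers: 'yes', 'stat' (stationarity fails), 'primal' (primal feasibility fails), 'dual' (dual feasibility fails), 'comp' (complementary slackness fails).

Gradient of f: grad f(x) = Q x + c = (6, -5)
Constraint values g_i(x) = a_i^T x - b_i:
  g_1((-3, 1)) = 0
  g_2((-3, 1)) = -2
Stationarity residual: grad f(x) + sum_i lambda_i a_i = (0, 0)
  -> stationarity OK
Primal feasibility (all g_i <= 0): OK
Dual feasibility (all lambda_i >= 0): OK
Complementary slackness (lambda_i * g_i(x) = 0 for all i): FAILS

Verdict: the first failing condition is complementary_slackness -> comp.

comp


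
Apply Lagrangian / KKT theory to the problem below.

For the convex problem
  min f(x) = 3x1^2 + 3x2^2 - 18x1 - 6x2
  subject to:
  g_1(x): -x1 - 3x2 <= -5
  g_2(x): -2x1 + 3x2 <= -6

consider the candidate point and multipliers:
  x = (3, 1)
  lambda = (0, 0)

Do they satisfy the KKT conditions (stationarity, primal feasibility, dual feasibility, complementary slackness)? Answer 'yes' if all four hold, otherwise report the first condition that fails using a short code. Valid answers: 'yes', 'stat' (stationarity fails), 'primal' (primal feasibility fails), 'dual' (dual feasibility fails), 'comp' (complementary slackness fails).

Gradient of f: grad f(x) = Q x + c = (0, 0)
Constraint values g_i(x) = a_i^T x - b_i:
  g_1((3, 1)) = -1
  g_2((3, 1)) = 3
Stationarity residual: grad f(x) + sum_i lambda_i a_i = (0, 0)
  -> stationarity OK
Primal feasibility (all g_i <= 0): FAILS
Dual feasibility (all lambda_i >= 0): OK
Complementary slackness (lambda_i * g_i(x) = 0 for all i): OK

Verdict: the first failing condition is primal_feasibility -> primal.

primal


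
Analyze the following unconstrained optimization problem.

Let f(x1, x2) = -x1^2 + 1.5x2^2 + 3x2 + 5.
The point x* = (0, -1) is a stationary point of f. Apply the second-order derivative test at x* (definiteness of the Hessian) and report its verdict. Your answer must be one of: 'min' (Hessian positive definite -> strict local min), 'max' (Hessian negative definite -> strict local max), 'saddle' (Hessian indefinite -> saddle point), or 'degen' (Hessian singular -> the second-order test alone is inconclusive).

Compute the Hessian H = grad^2 f:
  H = [[-2, 0], [0, 3]]
Verify stationarity: grad f(x*) = H x* + g = (0, 0).
Eigenvalues of H: -2, 3.
Eigenvalues have mixed signs, so H is indefinite -> x* is a saddle point.

saddle


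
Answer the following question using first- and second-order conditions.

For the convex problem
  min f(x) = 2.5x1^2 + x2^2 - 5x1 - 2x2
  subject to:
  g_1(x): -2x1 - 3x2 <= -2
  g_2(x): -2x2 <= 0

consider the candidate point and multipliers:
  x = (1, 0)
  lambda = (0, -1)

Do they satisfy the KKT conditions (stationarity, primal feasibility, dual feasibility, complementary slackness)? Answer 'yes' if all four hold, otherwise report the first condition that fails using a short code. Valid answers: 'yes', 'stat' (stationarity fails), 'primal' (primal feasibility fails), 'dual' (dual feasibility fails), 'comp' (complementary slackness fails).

Gradient of f: grad f(x) = Q x + c = (0, -2)
Constraint values g_i(x) = a_i^T x - b_i:
  g_1((1, 0)) = 0
  g_2((1, 0)) = 0
Stationarity residual: grad f(x) + sum_i lambda_i a_i = (0, 0)
  -> stationarity OK
Primal feasibility (all g_i <= 0): OK
Dual feasibility (all lambda_i >= 0): FAILS
Complementary slackness (lambda_i * g_i(x) = 0 for all i): OK

Verdict: the first failing condition is dual_feasibility -> dual.

dual


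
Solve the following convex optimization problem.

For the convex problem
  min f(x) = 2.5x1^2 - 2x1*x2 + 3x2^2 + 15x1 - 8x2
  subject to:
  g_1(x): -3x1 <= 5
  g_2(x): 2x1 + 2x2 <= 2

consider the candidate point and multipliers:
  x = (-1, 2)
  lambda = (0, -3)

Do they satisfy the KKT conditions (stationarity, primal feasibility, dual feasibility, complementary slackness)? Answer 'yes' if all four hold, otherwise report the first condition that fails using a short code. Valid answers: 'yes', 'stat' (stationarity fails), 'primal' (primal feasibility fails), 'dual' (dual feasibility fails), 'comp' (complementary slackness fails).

Gradient of f: grad f(x) = Q x + c = (6, 6)
Constraint values g_i(x) = a_i^T x - b_i:
  g_1((-1, 2)) = -2
  g_2((-1, 2)) = 0
Stationarity residual: grad f(x) + sum_i lambda_i a_i = (0, 0)
  -> stationarity OK
Primal feasibility (all g_i <= 0): OK
Dual feasibility (all lambda_i >= 0): FAILS
Complementary slackness (lambda_i * g_i(x) = 0 for all i): OK

Verdict: the first failing condition is dual_feasibility -> dual.

dual


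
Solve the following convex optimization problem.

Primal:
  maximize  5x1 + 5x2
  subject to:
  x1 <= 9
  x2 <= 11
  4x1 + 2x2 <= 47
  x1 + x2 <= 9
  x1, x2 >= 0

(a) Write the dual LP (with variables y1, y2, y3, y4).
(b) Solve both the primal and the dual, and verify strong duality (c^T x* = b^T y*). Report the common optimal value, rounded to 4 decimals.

The standard primal-dual pair for 'max c^T x s.t. A x <= b, x >= 0' is:
  Dual:  min b^T y  s.t.  A^T y >= c,  y >= 0.

So the dual LP is:
  minimize  9y1 + 11y2 + 47y3 + 9y4
  subject to:
    y1 + 4y3 + y4 >= 5
    y2 + 2y3 + y4 >= 5
    y1, y2, y3, y4 >= 0

Solving the primal: x* = (9, 0).
  primal value c^T x* = 45.
Solving the dual: y* = (0, 0, 0, 5).
  dual value b^T y* = 45.
Strong duality: c^T x* = b^T y*. Confirmed.

45


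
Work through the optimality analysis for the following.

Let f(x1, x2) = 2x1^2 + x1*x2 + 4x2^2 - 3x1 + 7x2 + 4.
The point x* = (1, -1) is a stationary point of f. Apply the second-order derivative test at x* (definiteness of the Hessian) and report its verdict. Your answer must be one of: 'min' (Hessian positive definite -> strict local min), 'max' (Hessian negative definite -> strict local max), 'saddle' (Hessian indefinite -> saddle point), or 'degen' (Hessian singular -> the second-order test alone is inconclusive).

Compute the Hessian H = grad^2 f:
  H = [[4, 1], [1, 8]]
Verify stationarity: grad f(x*) = H x* + g = (0, 0).
Eigenvalues of H: 3.7639, 8.2361.
Both eigenvalues > 0, so H is positive definite -> x* is a strict local min.

min


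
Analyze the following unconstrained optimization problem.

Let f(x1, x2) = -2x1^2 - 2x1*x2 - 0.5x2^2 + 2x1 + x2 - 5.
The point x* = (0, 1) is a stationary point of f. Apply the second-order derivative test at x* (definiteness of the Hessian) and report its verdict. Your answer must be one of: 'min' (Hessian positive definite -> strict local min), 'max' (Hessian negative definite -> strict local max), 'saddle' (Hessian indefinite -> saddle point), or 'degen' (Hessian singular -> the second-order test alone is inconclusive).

Compute the Hessian H = grad^2 f:
  H = [[-4, -2], [-2, -1]]
Verify stationarity: grad f(x*) = H x* + g = (0, 0).
Eigenvalues of H: -5, 0.
H has a zero eigenvalue (singular; negative semidefinite but not definite), so H is neither positive definite, negative definite, nor indefinite. The second-order test alone is inconclusive -> degen.
(Indeed, f is constant along the null direction of H through x*, so x* is not a strict local extremum.)

degen


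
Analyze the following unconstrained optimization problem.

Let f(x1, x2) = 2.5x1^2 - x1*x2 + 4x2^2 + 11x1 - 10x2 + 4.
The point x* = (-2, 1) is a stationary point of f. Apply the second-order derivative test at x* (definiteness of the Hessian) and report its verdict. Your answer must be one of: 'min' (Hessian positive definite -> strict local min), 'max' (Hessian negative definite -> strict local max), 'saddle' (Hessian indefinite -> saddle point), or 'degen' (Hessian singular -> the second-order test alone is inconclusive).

Compute the Hessian H = grad^2 f:
  H = [[5, -1], [-1, 8]]
Verify stationarity: grad f(x*) = H x* + g = (0, 0).
Eigenvalues of H: 4.6972, 8.3028.
Both eigenvalues > 0, so H is positive definite -> x* is a strict local min.

min


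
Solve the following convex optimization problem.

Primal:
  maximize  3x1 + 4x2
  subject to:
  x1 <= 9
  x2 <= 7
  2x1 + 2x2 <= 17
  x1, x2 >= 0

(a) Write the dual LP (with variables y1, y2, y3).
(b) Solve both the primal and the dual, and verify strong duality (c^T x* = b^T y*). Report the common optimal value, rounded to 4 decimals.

The standard primal-dual pair for 'max c^T x s.t. A x <= b, x >= 0' is:
  Dual:  min b^T y  s.t.  A^T y >= c,  y >= 0.

So the dual LP is:
  minimize  9y1 + 7y2 + 17y3
  subject to:
    y1 + 2y3 >= 3
    y2 + 2y3 >= 4
    y1, y2, y3 >= 0

Solving the primal: x* = (1.5, 7).
  primal value c^T x* = 32.5.
Solving the dual: y* = (0, 1, 1.5).
  dual value b^T y* = 32.5.
Strong duality: c^T x* = b^T y*. Confirmed.

32.5


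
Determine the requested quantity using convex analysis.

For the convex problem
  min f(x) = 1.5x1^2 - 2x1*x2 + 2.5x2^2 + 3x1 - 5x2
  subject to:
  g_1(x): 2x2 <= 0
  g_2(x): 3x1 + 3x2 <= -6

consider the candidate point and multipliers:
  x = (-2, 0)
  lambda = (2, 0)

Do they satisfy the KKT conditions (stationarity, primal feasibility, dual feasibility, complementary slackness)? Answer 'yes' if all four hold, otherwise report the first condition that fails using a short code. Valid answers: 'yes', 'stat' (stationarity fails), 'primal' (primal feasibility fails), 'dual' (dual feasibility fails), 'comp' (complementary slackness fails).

Gradient of f: grad f(x) = Q x + c = (-3, -1)
Constraint values g_i(x) = a_i^T x - b_i:
  g_1((-2, 0)) = 0
  g_2((-2, 0)) = 0
Stationarity residual: grad f(x) + sum_i lambda_i a_i = (-3, 3)
  -> stationarity FAILS
Primal feasibility (all g_i <= 0): OK
Dual feasibility (all lambda_i >= 0): OK
Complementary slackness (lambda_i * g_i(x) = 0 for all i): OK

Verdict: the first failing condition is stationarity -> stat.

stat


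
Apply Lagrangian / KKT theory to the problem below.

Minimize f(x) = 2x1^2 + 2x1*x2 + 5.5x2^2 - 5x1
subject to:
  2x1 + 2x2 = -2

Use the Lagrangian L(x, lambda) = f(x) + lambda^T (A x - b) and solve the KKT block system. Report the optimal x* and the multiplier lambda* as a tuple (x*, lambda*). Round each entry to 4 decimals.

Form the Lagrangian:
  L(x, lambda) = (1/2) x^T Q x + c^T x + lambda^T (A x - b)
Stationarity (grad_x L = 0): Q x + c + A^T lambda = 0.
Primal feasibility: A x = b.

This gives the KKT block system:
  [ Q   A^T ] [ x     ]   [-c ]
  [ A    0  ] [ lambda ] = [ b ]

Solving the linear system:
  x*      = (-0.3636, -0.6364)
  lambda* = (3.8636)
  f(x*)   = 4.7727

x* = (-0.3636, -0.6364), lambda* = (3.8636)


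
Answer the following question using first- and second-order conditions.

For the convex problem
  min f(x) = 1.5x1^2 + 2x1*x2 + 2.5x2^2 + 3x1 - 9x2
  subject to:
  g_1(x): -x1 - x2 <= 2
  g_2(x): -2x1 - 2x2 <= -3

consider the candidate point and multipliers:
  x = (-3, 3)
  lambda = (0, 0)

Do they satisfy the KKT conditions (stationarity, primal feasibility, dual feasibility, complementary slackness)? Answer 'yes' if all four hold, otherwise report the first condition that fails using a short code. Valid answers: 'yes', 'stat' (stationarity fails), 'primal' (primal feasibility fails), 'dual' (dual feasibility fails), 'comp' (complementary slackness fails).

Gradient of f: grad f(x) = Q x + c = (0, 0)
Constraint values g_i(x) = a_i^T x - b_i:
  g_1((-3, 3)) = -2
  g_2((-3, 3)) = 3
Stationarity residual: grad f(x) + sum_i lambda_i a_i = (0, 0)
  -> stationarity OK
Primal feasibility (all g_i <= 0): FAILS
Dual feasibility (all lambda_i >= 0): OK
Complementary slackness (lambda_i * g_i(x) = 0 for all i): OK

Verdict: the first failing condition is primal_feasibility -> primal.

primal


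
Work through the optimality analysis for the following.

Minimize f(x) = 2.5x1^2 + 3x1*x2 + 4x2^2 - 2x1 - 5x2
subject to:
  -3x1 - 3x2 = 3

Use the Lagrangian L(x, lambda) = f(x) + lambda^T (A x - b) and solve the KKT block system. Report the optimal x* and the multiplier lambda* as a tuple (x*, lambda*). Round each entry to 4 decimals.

Form the Lagrangian:
  L(x, lambda) = (1/2) x^T Q x + c^T x + lambda^T (A x - b)
Stationarity (grad_x L = 0): Q x + c + A^T lambda = 0.
Primal feasibility: A x = b.

This gives the KKT block system:
  [ Q   A^T ] [ x     ]   [-c ]
  [ A    0  ] [ lambda ] = [ b ]

Solving the linear system:
  x*      = (-1.1429, 0.1429)
  lambda* = (-2.4286)
  f(x*)   = 4.4286

x* = (-1.1429, 0.1429), lambda* = (-2.4286)


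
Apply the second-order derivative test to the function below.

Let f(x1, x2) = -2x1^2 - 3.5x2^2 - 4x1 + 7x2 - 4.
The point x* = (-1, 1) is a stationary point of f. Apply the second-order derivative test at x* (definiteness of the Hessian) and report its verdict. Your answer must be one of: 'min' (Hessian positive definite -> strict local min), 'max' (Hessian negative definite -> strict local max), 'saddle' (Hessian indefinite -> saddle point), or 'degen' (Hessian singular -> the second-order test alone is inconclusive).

Compute the Hessian H = grad^2 f:
  H = [[-4, 0], [0, -7]]
Verify stationarity: grad f(x*) = H x* + g = (0, 0).
Eigenvalues of H: -7, -4.
Both eigenvalues < 0, so H is negative definite -> x* is a strict local max.

max


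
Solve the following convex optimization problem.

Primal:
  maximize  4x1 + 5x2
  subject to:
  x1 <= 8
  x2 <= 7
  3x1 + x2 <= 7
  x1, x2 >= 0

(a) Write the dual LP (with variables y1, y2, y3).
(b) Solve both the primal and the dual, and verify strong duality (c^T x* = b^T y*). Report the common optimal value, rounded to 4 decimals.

The standard primal-dual pair for 'max c^T x s.t. A x <= b, x >= 0' is:
  Dual:  min b^T y  s.t.  A^T y >= c,  y >= 0.

So the dual LP is:
  minimize  8y1 + 7y2 + 7y3
  subject to:
    y1 + 3y3 >= 4
    y2 + y3 >= 5
    y1, y2, y3 >= 0

Solving the primal: x* = (0, 7).
  primal value c^T x* = 35.
Solving the dual: y* = (0, 3.6667, 1.3333).
  dual value b^T y* = 35.
Strong duality: c^T x* = b^T y*. Confirmed.

35


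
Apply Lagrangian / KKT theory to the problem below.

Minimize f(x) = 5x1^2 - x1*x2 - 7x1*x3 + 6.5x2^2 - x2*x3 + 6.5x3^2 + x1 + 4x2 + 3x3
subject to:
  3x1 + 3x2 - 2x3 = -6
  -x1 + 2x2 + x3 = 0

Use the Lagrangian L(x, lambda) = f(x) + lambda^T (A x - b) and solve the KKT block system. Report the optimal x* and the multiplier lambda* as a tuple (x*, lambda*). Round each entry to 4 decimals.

Form the Lagrangian:
  L(x, lambda) = (1/2) x^T Q x + c^T x + lambda^T (A x - b)
Stationarity (grad_x L = 0): Q x + c + A^T lambda = 0.
Primal feasibility: A x = b.

This gives the KKT block system:
  [ Q   A^T ] [ x     ]   [-c ]
  [ A    0  ] [ lambda ] = [ b ]

Solving the linear system:
  x*      = (-1.7167, -0.6119, -0.4929)
  lambda* = (2.8839, -3.4533)
  f(x*)   = 5.83

x* = (-1.7167, -0.6119, -0.4929), lambda* = (2.8839, -3.4533)


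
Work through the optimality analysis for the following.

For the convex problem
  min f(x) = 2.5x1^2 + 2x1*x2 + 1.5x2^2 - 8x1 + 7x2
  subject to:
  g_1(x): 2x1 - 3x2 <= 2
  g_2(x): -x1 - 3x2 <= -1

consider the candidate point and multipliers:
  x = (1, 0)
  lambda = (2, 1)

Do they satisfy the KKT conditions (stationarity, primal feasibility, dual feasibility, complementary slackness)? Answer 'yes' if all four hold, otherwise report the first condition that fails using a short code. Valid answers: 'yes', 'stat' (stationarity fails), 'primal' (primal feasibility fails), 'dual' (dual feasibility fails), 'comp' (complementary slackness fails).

Gradient of f: grad f(x) = Q x + c = (-3, 9)
Constraint values g_i(x) = a_i^T x - b_i:
  g_1((1, 0)) = 0
  g_2((1, 0)) = 0
Stationarity residual: grad f(x) + sum_i lambda_i a_i = (0, 0)
  -> stationarity OK
Primal feasibility (all g_i <= 0): OK
Dual feasibility (all lambda_i >= 0): OK
Complementary slackness (lambda_i * g_i(x) = 0 for all i): OK

Verdict: yes, KKT holds.

yes


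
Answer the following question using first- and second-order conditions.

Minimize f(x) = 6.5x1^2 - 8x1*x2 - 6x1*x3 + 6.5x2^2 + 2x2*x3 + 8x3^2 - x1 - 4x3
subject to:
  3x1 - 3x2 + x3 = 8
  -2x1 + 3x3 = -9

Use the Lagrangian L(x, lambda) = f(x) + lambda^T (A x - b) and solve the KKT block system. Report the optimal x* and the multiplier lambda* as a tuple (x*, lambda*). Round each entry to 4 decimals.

Form the Lagrangian:
  L(x, lambda) = (1/2) x^T Q x + c^T x + lambda^T (A x - b)
Stationarity (grad_x L = 0): Q x + c + A^T lambda = 0.
Primal feasibility: A x = b.

This gives the KKT block system:
  [ Q   A^T ] [ x     ]   [-c ]
  [ A    0  ] [ lambda ] = [ b ]

Solving the linear system:
  x*      = (3.8606, 1.0519, -0.4263)
  lambda* = (-6.0211, 12.6337)
  f(x*)   = 79.8582

x* = (3.8606, 1.0519, -0.4263), lambda* = (-6.0211, 12.6337)


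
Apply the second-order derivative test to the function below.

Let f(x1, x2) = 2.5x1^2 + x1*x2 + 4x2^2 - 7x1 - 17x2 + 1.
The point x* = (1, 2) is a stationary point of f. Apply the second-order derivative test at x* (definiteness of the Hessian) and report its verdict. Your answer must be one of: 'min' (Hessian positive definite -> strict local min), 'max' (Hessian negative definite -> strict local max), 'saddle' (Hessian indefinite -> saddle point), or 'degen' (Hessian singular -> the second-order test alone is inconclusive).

Compute the Hessian H = grad^2 f:
  H = [[5, 1], [1, 8]]
Verify stationarity: grad f(x*) = H x* + g = (0, 0).
Eigenvalues of H: 4.6972, 8.3028.
Both eigenvalues > 0, so H is positive definite -> x* is a strict local min.

min


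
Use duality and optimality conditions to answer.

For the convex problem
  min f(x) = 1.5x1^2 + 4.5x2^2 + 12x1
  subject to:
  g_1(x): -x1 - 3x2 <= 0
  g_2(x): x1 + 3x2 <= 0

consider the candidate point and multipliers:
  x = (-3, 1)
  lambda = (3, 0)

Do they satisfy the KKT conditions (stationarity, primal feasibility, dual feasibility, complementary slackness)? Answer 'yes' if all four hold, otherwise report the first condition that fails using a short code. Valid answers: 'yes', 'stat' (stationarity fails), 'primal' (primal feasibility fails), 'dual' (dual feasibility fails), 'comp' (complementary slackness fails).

Gradient of f: grad f(x) = Q x + c = (3, 9)
Constraint values g_i(x) = a_i^T x - b_i:
  g_1((-3, 1)) = 0
  g_2((-3, 1)) = 0
Stationarity residual: grad f(x) + sum_i lambda_i a_i = (0, 0)
  -> stationarity OK
Primal feasibility (all g_i <= 0): OK
Dual feasibility (all lambda_i >= 0): OK
Complementary slackness (lambda_i * g_i(x) = 0 for all i): OK

Verdict: yes, KKT holds.

yes


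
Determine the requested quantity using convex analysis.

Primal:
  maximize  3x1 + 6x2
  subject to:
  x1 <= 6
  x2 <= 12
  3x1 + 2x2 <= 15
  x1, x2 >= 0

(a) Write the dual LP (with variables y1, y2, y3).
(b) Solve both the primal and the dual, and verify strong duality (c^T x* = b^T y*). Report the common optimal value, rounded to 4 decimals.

The standard primal-dual pair for 'max c^T x s.t. A x <= b, x >= 0' is:
  Dual:  min b^T y  s.t.  A^T y >= c,  y >= 0.

So the dual LP is:
  minimize  6y1 + 12y2 + 15y3
  subject to:
    y1 + 3y3 >= 3
    y2 + 2y3 >= 6
    y1, y2, y3 >= 0

Solving the primal: x* = (0, 7.5).
  primal value c^T x* = 45.
Solving the dual: y* = (0, 0, 3).
  dual value b^T y* = 45.
Strong duality: c^T x* = b^T y*. Confirmed.

45


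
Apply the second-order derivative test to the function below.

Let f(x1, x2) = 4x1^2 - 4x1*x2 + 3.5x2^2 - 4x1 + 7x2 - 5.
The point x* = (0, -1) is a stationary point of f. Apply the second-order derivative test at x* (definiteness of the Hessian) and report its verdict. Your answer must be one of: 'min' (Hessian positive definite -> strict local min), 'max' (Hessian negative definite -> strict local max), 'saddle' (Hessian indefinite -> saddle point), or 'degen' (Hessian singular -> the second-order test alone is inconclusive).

Compute the Hessian H = grad^2 f:
  H = [[8, -4], [-4, 7]]
Verify stationarity: grad f(x*) = H x* + g = (0, 0).
Eigenvalues of H: 3.4689, 11.5311.
Both eigenvalues > 0, so H is positive definite -> x* is a strict local min.

min
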